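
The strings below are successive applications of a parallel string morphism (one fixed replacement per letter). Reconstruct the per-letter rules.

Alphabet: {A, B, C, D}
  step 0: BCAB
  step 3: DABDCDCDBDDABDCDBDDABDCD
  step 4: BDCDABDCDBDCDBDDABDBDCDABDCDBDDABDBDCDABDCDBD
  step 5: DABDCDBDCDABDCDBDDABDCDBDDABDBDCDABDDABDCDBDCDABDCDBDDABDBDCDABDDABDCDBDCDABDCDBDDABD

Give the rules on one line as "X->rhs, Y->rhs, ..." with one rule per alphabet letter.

A->C, B->DA, C->CD, D->BD

  step 4 ⇒ step 5: BDCDABDCDBDCDBDDABDBDCDABDCDBDDABDBDCDABDCDBD ⇒ DA·BD·CD·BD·C·DA·BD·CD·BD·DA·BD·CD·BD·DA·BD·BD·C·DA·BD·DA·BD·CD·BD·C·DA·BD·CD·BD·DA·BD·BD·C·DA·BD·DA·BD·CD·BD·C·DA·BD·CD·BD·DA·BD
    A ↦ C
    B ↦ DA
    C ↦ CD
    D ↦ BD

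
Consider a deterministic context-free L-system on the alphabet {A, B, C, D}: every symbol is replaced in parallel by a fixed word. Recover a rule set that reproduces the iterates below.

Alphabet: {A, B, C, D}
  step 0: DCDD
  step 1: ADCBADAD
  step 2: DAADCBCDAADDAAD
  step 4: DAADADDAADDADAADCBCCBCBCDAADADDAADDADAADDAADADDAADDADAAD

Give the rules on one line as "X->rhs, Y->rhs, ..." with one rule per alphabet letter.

  step 1 ⇒ step 2: ADCBADAD ⇒ DA·AD·CB·C·DA·AD·DA·AD
    A ↦ DA
    B ↦ C
    C ↦ CB
    D ↦ AD

A->DA, B->C, C->CB, D->AD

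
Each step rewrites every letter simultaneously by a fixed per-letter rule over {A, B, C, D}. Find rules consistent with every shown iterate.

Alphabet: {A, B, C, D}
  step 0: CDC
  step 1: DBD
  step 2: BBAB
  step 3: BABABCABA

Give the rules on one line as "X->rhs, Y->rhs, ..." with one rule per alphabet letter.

A->BCA, B->BA, C->D, D->B

  step 2 ⇒ step 3: BBAB ⇒ BA·BA·BCA·BA
    A ↦ BCA
    B ↦ BA
  step 0 ⇒ step 1: CDC ⇒ D·B·D
    C ↦ D
  step 0 ⇒ step 1: CDC ⇒ D·B·D
    D ↦ B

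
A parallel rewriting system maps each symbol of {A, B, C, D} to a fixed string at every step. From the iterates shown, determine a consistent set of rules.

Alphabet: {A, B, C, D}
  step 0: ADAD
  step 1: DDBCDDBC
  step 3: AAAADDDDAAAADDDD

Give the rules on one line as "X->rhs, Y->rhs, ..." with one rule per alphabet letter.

  step 0 ⇒ step 1: ADAD ⇒ DD·BC·DD·BC
    A ↦ DD
    D ↦ BC
    B ↦ A  (constrained at step 1)
    C ↦ A  (constrained at step 1)

A->DD, B->A, C->A, D->BC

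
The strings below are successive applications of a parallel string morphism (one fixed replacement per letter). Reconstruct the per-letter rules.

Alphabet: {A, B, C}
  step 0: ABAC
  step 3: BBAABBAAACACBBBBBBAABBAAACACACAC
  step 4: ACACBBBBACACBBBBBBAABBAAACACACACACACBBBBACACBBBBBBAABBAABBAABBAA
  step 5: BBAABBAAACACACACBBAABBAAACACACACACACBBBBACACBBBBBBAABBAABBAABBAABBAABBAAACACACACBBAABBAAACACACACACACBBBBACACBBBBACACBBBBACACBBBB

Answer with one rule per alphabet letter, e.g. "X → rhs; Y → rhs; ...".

  step 4 ⇒ step 5: ACACBBBBACACBBBBBBAABBAAACACACACACACBBBBACACBBBBBBAABBAABBAABBAA ⇒ BB·AA·BB·AA·AC·AC·AC·AC·BB·AA·BB·AA·AC·AC·AC·AC·AC·AC·BB·BB·AC·AC·BB·BB·BB·AA·BB·AA·BB·AA·BB·AA·BB·AA·BB·AA·AC·AC·AC·AC·BB·AA·BB·AA·AC·AC·AC·AC·AC·AC·BB·BB·AC·AC·BB·BB·AC·AC·BB·BB·AC·AC·BB·BB
    A ↦ BB
    B ↦ AC
    C ↦ AA

A->BB, B->AC, C->AA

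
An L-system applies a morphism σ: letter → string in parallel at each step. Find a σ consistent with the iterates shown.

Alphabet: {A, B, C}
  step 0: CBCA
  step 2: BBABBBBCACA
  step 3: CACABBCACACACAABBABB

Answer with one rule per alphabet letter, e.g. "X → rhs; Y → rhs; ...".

A->BB, B->CA, C->A

  step 2 ⇒ step 3: BBABBBBCACA ⇒ CA·CA·BB·CA·CA·CA·CA·A·BB·A·BB
    A ↦ BB
    B ↦ CA
    C ↦ A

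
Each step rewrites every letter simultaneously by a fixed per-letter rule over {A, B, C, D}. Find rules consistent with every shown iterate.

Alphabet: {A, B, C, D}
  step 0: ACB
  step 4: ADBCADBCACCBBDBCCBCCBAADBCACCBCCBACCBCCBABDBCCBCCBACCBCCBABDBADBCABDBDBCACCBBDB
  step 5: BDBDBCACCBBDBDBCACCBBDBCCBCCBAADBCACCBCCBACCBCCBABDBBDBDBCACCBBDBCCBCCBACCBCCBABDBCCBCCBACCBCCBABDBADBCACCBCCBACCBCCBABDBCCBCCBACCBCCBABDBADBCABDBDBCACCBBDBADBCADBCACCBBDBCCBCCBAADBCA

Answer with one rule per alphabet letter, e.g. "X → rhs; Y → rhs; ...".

  step 4 ⇒ step 5: ADBCADBCACCBBDBCCBCCBAADBCACCBCCBACCBCCBABDBCCBCCBACCBCCBABDBADBCABDBDBCACCBBDB ⇒ BDB·DBC·A·CCB·BDB·DBC·A·CCB·BDB·CCB·CCB·A·A·DBC·A·CCB·CCB·A·CCB·CCB·A·BDB·BDB·DBC·A·CCB·BDB·CCB·CCB·A·CCB·CCB·A·BDB·CCB·CCB·A·CCB·CCB·A·BDB·A·DBC·A·CCB·CCB·A·CCB·CCB·A·BDB·CCB·CCB·A·CCB·CCB·A·BDB·A·DBC·A·BDB·DBC·A·CCB·BDB·A·DBC·A·DBC·A·CCB·BDB·CCB·CCB·A·A·DBC·A
    A ↦ BDB
    B ↦ A
    C ↦ CCB
    D ↦ DBC

A->BDB, B->A, C->CCB, D->DBC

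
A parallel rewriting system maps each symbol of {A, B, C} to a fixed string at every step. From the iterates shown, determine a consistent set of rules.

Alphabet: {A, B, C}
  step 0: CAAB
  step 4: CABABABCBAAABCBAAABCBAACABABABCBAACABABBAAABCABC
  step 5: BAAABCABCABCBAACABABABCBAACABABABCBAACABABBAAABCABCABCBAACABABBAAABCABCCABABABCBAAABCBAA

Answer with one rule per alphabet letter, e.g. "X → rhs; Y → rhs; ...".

A->AB, B->C, C->BAA

  step 4 ⇒ step 5: CABABABCBAAABCBAAABCBAACABABABCBAACABABBAAABCABC ⇒ BAA·AB·C·AB·C·AB·C·BAA·C·AB·AB·AB·C·BAA·C·AB·AB·AB·C·BAA·C·AB·AB·BAA·AB·C·AB·C·AB·C·BAA·C·AB·AB·BAA·AB·C·AB·C·C·AB·AB·AB·C·BAA·AB·C·BAA
    A ↦ AB
    B ↦ C
    C ↦ BAA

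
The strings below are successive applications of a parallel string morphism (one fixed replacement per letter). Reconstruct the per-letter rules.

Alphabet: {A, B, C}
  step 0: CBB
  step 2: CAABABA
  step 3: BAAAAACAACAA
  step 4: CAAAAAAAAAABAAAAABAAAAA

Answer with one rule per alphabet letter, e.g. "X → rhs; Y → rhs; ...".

  step 3 ⇒ step 4: BAAAAACAACAA ⇒ C·AA·AA·AA·AA·AA·BA·AA·AA·BA·AA·AA
    A ↦ AA
    B ↦ C
    C ↦ BA

A->AA, B->C, C->BA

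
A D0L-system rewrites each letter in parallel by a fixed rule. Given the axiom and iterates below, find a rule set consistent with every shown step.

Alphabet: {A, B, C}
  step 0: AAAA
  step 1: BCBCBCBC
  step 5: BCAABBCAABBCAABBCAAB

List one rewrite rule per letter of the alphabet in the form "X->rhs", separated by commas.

  step 0 ⇒ step 1: AAAA ⇒ BC·BC·BC·BC
    A ↦ BC
    B ↦ A  (constrained at step 1)
    C ↦ B  (constrained at step 1)

A->BC, B->A, C->B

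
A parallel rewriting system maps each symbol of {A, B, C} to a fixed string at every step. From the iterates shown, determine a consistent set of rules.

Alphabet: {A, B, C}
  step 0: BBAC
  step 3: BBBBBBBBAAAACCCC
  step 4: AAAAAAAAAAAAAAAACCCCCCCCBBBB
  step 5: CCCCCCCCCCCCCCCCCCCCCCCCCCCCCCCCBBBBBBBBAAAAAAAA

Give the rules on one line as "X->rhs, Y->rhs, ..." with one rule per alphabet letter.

A->CC, B->AA, C->B

  step 4 ⇒ step 5: AAAAAAAAAAAAAAAACCCCCCCCBBBB ⇒ CC·CC·CC·CC·CC·CC·CC·CC·CC·CC·CC·CC·CC·CC·CC·CC·B·B·B·B·B·B·B·B·AA·AA·AA·AA
    A ↦ CC
    B ↦ AA
    C ↦ B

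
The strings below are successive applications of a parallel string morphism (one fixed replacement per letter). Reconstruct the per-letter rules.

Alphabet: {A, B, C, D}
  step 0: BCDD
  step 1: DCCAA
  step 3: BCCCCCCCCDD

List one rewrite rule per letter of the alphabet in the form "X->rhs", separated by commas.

  step 0 ⇒ step 1: BCDD ⇒ D·CC·A·A
    B ↦ D
    C ↦ CC
    D ↦ A
    A ↦ B  (constrained at step 1)

A->B, B->D, C->CC, D->A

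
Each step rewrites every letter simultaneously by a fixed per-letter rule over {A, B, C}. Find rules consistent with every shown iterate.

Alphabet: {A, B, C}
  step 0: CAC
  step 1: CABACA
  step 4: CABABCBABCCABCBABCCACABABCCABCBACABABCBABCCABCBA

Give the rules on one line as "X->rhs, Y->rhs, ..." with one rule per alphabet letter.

A->BA, B->BC, C->CA

  step 0 ⇒ step 1: CAC ⇒ CA·BA·CA
    A ↦ BA
    C ↦ CA
    B ↦ BC  (constrained at step 1)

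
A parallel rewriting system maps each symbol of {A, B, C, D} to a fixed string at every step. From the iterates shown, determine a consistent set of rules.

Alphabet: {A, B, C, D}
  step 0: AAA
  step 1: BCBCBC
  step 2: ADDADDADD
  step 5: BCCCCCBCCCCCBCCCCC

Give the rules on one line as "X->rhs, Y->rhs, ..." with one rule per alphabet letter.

A->BC, B->AD, C->D, D->C

  step 1 ⇒ step 2: BCBCBC ⇒ AD·D·AD·D·AD·D
    B ↦ AD
    C ↦ D
  step 0 ⇒ step 1: AAA ⇒ BC·BC·BC
    A ↦ BC
    D ↦ C  (constrained at step 2)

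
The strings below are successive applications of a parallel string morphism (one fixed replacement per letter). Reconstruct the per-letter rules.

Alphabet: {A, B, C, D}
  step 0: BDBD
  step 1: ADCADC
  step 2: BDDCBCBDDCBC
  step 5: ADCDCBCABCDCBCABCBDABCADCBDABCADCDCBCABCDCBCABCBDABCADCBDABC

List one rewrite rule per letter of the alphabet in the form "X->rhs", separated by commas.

  step 1 ⇒ step 2: ADCADC ⇒ BD·DC·BC·BD·DC·BC
    A ↦ BD
    C ↦ BC
    D ↦ DC
  step 0 ⇒ step 1: BDBD ⇒ A·DC·A·DC
    B ↦ A

A->BD, B->A, C->BC, D->DC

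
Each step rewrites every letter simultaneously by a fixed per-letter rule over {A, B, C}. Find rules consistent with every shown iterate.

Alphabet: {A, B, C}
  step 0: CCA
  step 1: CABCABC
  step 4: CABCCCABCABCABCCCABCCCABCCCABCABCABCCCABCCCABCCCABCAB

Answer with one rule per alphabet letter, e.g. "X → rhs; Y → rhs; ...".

  step 0 ⇒ step 1: CCA ⇒ CAB·CAB·C
    A ↦ C
    C ↦ CAB
    B ↦ C  (constrained at step 1)

A->C, B->C, C->CAB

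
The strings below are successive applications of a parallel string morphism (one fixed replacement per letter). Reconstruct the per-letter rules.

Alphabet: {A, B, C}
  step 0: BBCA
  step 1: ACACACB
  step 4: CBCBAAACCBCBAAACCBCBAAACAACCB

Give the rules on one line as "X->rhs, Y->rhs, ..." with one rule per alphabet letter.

  step 0 ⇒ step 1: BBCA ⇒ AC·AC·A·CB
    A ↦ CB
    B ↦ AC
    C ↦ A

A->CB, B->AC, C->A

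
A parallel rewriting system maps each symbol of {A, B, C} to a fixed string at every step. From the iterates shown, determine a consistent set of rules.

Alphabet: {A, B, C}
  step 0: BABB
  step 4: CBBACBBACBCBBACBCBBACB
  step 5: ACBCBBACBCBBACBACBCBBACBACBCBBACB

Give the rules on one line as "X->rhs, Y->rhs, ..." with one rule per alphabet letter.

  step 4 ⇒ step 5: CBBACBBACBCBBACBCBBACB ⇒ A·CB·CB·B·A·CB·CB·B·A·CB·A·CB·CB·B·A·CB·A·CB·CB·B·A·CB
    A ↦ B
    B ↦ CB
    C ↦ A

A->B, B->CB, C->A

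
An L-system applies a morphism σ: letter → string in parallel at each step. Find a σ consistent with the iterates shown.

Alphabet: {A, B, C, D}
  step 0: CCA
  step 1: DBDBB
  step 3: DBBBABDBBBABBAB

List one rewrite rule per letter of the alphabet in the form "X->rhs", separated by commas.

  step 0 ⇒ step 1: CCA ⇒ DB·DB·B
    A ↦ B
    C ↦ DB
    B ↦ AB  (constrained at step 1)
    D ↦ CA  (constrained at step 1)

A->B, B->AB, C->DB, D->CA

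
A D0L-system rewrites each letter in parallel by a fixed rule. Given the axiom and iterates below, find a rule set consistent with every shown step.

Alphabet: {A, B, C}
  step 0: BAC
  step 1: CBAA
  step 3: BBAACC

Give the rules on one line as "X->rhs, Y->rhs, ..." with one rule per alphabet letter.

A->B, B->C, C->AA

  step 0 ⇒ step 1: BAC ⇒ C·B·AA
    A ↦ B
    B ↦ C
    C ↦ AA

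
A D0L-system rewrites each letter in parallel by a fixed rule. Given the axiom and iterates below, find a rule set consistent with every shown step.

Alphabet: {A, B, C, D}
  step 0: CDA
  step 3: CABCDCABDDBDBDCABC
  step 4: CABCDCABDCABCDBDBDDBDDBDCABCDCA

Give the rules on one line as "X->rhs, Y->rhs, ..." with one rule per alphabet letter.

A->BC, B->D, C->CA, D->BD

  step 3 ⇒ step 4: CABCDCABDDBDBDCABC ⇒ CA·BC·D·CA·BD·CA·BC·D·BD·BD·D·BD·D·BD·CA·BC·D·CA
    A ↦ BC
    B ↦ D
    C ↦ CA
    D ↦ BD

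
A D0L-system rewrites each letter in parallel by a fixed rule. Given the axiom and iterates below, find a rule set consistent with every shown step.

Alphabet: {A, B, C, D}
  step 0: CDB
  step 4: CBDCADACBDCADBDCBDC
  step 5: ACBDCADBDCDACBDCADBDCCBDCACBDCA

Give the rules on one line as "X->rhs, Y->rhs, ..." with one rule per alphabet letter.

  step 4 ⇒ step 5: CBDCADACBDCADBDCBDC ⇒ A·C·BDC·A·D·BDC·D·A·C·BDC·A·D·BDC·C·BDC·A·C·BDC·A
    A ↦ D
    B ↦ C
    C ↦ A
    D ↦ BDC

A->D, B->C, C->A, D->BDC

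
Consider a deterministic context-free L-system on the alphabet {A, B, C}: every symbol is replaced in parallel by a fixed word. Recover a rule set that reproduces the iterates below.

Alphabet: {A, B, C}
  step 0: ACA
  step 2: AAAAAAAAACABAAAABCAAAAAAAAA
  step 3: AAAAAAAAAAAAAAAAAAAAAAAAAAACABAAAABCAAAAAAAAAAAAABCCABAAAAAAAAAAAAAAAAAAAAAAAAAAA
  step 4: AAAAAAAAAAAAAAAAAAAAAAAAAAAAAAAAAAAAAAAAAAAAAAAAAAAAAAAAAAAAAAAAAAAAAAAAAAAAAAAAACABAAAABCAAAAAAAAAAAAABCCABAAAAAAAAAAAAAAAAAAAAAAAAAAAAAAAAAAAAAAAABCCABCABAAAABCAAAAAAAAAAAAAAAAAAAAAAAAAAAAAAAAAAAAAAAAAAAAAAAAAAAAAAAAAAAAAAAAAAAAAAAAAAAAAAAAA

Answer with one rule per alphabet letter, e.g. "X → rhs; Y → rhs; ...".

A->AAA, B->ABC, C->CAB

  step 3 ⇒ step 4: AAAAAAAAAAAAAAAAAAAAAAAAAAACABAAAABCAAAAAAAAAAAAABCCABAAAAAAAAAAAAAAAAAAAAAAAAAAA ⇒ AAA·AAA·AAA·AAA·AAA·AAA·AAA·AAA·AAA·AAA·AAA·AAA·AAA·AAA·AAA·AAA·AAA·AAA·AAA·AAA·AAA·AAA·AAA·AAA·AAA·AAA·AAA·CAB·AAA·ABC·AAA·AAA·AAA·AAA·ABC·CAB·AAA·AAA·AAA·AAA·AAA·AAA·AAA·AAA·AAA·AAA·AAA·AAA·AAA·ABC·CAB·CAB·AAA·ABC·AAA·AAA·AAA·AAA·AAA·AAA·AAA·AAA·AAA·AAA·AAA·AAA·AAA·AAA·AAA·AAA·AAA·AAA·AAA·AAA·AAA·AAA·AAA·AAA·AAA·AAA·AAA
    A ↦ AAA
    B ↦ ABC
    C ↦ CAB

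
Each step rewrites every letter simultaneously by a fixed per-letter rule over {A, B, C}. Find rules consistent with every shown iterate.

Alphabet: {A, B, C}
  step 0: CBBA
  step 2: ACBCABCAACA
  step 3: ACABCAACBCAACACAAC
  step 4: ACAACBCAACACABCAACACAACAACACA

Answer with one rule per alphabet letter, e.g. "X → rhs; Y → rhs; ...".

A->AC, B->BC, C->A

  step 3 ⇒ step 4: ACABCAACBCAACACAAC ⇒ AC·A·AC·BC·A·AC·AC·A·BC·A·AC·AC·A·AC·A·AC·AC·A
    A ↦ AC
    B ↦ BC
    C ↦ A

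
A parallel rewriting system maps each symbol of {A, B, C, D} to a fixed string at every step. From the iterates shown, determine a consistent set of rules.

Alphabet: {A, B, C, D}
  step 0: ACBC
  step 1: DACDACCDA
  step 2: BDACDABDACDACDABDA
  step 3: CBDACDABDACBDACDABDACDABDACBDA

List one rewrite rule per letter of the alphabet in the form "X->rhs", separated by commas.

  step 2 ⇒ step 3: BDACDABDACDACDABDA ⇒ C·B·DA·CDA·B·DA·C·B·DA·CDA·B·DA·CDA·B·DA·C·B·DA
    A ↦ DA
    B ↦ C
    C ↦ CDA
    D ↦ B

A->DA, B->C, C->CDA, D->B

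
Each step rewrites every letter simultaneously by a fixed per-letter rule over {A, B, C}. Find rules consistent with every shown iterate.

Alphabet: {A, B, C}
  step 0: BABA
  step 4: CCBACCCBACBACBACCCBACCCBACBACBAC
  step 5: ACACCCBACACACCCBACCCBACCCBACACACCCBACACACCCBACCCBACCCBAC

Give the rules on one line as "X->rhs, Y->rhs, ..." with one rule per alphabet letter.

A->B, B->CC, C->AC

  step 4 ⇒ step 5: CCBACCCBACBACBACCCBACCCBACBACBAC ⇒ AC·AC·CC·B·AC·AC·AC·CC·B·AC·CC·B·AC·CC·B·AC·AC·AC·CC·B·AC·AC·AC·CC·B·AC·CC·B·AC·CC·B·AC
    A ↦ B
    B ↦ CC
    C ↦ AC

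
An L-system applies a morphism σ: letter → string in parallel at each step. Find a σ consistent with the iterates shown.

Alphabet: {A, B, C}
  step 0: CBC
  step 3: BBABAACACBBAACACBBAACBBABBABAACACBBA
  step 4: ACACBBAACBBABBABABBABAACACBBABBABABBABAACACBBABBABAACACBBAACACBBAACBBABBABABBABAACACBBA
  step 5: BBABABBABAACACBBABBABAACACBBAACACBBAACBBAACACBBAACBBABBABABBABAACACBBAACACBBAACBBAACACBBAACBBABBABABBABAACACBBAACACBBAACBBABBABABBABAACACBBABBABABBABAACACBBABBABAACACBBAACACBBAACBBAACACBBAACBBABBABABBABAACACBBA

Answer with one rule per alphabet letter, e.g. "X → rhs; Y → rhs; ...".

A->BBA, B->AC, C->BA

  step 4 ⇒ step 5: ACACBBAACBBABBABABBABAACACBBABBABABBABAACACBBABBABAACACBBAACACBBAACBBABBABABBABAACACBBA ⇒ BBA·BA·BBA·BA·AC·AC·BBA·BBA·BA·AC·AC·BBA·AC·AC·BBA·AC·BBA·AC·AC·BBA·AC·BBA·BBA·BA·BBA·BA·AC·AC·BBA·AC·AC·BBA·AC·BBA·AC·AC·BBA·AC·BBA·BBA·BA·BBA·BA·AC·AC·BBA·AC·AC·BBA·AC·BBA·BBA·BA·BBA·BA·AC·AC·BBA·BBA·BA·BBA·BA·AC·AC·BBA·BBA·BA·AC·AC·BBA·AC·AC·BBA·AC·BBA·AC·AC·BBA·AC·BBA·BBA·BA·BBA·BA·AC·AC·BBA
    A ↦ BBA
    B ↦ AC
    C ↦ BA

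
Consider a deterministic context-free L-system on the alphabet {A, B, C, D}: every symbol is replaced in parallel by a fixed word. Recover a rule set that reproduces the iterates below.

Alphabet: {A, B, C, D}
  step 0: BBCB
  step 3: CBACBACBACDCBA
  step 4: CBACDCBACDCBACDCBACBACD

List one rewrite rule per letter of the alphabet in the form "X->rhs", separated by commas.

A->CD, B->A, C->CB, D->A

  step 3 ⇒ step 4: CBACBACBACDCBA ⇒ CB·A·CD·CB·A·CD·CB·A·CD·CB·A·CB·A·CD
    A ↦ CD
    B ↦ A
    C ↦ CB
    D ↦ A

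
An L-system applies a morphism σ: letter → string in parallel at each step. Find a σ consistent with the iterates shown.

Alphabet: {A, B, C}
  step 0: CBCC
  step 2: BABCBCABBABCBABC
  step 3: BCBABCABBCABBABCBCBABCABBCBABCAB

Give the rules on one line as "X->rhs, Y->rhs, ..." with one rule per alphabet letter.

A->BA, B->BC, C->AB

  step 2 ⇒ step 3: BABCBCABBABCBABC ⇒ BC·BA·BC·AB·BC·AB·BA·BC·BC·BA·BC·AB·BC·BA·BC·AB
    A ↦ BA
    B ↦ BC
    C ↦ AB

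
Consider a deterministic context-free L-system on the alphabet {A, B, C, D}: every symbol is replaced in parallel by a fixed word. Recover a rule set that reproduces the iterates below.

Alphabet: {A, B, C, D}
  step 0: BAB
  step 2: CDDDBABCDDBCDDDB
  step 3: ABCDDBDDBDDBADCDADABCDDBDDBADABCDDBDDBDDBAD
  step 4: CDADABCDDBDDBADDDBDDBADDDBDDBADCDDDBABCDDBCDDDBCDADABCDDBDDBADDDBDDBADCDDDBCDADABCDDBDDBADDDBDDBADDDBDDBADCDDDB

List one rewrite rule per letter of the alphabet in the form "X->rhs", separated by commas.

  step 3 ⇒ step 4: ABCDDBDDBDDBADCDADABCDDBDDBADABCDDBDDBDDBAD ⇒ CD·AD·ABC·DDB·DDB·AD·DDB·DDB·AD·DDB·DDB·AD·CD·DDB·ABC·DDB·CD·DDB·CD·AD·ABC·DDB·DDB·AD·DDB·DDB·AD·CD·DDB·CD·AD·ABC·DDB·DDB·AD·DDB·DDB·AD·DDB·DDB·AD·CD·DDB
    A ↦ CD
    B ↦ AD
    C ↦ ABC
    D ↦ DDB

A->CD, B->AD, C->ABC, D->DDB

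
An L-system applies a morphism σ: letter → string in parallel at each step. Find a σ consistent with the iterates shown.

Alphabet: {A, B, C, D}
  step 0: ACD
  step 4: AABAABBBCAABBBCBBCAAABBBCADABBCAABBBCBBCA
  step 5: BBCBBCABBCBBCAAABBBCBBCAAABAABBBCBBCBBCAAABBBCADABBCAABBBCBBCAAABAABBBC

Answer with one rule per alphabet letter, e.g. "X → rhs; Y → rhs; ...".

  step 4 ⇒ step 5: AABAABBBCAABBBCBBCAAABBBCADABBCAABBBCBBCA ⇒ BBC·BBC·A·BBC·BBC·A·A·A·B·BBC·BBC·A·A·A·B·A·A·B·BBC·BBC·BBC·A·A·A·B·BBC·ADA·BBC·A·A·B·BBC·BBC·A·A·A·B·A·A·B·BBC
    A ↦ BBC
    B ↦ A
    C ↦ B
    D ↦ ADA

A->BBC, B->A, C->B, D->ADA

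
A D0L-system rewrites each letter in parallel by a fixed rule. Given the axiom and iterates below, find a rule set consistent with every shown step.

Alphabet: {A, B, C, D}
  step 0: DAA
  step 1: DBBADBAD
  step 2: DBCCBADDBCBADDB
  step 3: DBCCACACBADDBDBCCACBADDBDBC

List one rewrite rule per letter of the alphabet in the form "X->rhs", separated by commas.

A->BAD, B->C, C->CA, D->DB

  step 2 ⇒ step 3: DBCCBADDBCBADDB ⇒ DB·C·CA·CA·C·BAD·DB·DB·C·CA·C·BAD·DB·DB·C
    A ↦ BAD
    B ↦ C
    C ↦ CA
    D ↦ DB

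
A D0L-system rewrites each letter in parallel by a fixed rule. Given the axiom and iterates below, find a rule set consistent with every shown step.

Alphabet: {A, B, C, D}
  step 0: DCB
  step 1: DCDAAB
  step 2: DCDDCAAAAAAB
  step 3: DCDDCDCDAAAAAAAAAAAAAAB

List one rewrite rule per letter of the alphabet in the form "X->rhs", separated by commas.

A->AA, B->AAB, C->D, D->DC

  step 2 ⇒ step 3: DCDDCAAAAAAB ⇒ DC·D·DC·DC·D·AA·AA·AA·AA·AA·AA·AAB
    A ↦ AA
    B ↦ AAB
    C ↦ D
    D ↦ DC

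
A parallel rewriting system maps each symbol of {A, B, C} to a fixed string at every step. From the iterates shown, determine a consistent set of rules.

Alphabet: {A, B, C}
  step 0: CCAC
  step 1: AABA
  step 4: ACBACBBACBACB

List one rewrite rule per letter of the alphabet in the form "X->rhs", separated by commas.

  step 0 ⇒ step 1: CCAC ⇒ A·A·B·A
    A ↦ B
    C ↦ A
    B ↦ CB  (constrained at step 1)

A->B, B->CB, C->A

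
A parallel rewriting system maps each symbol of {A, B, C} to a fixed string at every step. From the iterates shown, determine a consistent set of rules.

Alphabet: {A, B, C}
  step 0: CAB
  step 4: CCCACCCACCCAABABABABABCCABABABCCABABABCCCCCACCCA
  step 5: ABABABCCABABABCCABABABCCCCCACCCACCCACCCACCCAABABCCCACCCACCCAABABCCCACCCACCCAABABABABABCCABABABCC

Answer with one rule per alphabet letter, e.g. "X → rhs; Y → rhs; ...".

  step 4 ⇒ step 5: CCCACCCACCCAABABABABABCCABABABCCABABABCCCCCACCCA ⇒ AB·AB·AB·CC·AB·AB·AB·CC·AB·AB·AB·CC·CC·CA·CC·CA·CC·CA·CC·CA·CC·CA·AB·AB·CC·CA·CC·CA·CC·CA·AB·AB·CC·CA·CC·CA·CC·CA·AB·AB·AB·AB·AB·CC·AB·AB·AB·CC
    A ↦ CC
    B ↦ CA
    C ↦ AB

A->CC, B->CA, C->AB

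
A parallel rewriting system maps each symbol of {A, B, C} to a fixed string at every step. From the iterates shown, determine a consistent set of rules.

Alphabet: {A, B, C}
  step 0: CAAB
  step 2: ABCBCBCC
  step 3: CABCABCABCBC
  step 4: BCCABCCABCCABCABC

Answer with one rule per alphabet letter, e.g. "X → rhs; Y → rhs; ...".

A->C, B->A, C->BC

  step 3 ⇒ step 4: CABCABCABCBC ⇒ BC·C·A·BC·C·A·BC·C·A·BC·A·BC
    A ↦ C
    B ↦ A
    C ↦ BC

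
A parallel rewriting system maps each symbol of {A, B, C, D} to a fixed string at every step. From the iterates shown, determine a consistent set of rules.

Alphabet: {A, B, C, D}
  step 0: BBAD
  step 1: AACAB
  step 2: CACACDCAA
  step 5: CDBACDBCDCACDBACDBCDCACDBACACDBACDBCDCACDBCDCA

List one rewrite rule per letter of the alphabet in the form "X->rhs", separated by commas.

  step 1 ⇒ step 2: AACAB ⇒ CA·CA·CD·CA·A
    A ↦ CA
    B ↦ A
    C ↦ CD
  step 0 ⇒ step 1: BBAD ⇒ A·A·CA·B
    D ↦ B

A->CA, B->A, C->CD, D->B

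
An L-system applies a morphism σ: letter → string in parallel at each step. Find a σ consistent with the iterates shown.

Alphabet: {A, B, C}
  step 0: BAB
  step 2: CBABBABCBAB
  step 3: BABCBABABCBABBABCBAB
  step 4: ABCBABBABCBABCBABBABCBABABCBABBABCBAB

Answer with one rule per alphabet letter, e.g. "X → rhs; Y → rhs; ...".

  step 3 ⇒ step 4: BABCBABABCBABBABCBAB ⇒ AB·CB·AB·B·AB·CB·AB·CB·AB·B·AB·CB·AB·AB·CB·AB·B·AB·CB·AB
    A ↦ CB
    B ↦ AB
    C ↦ B

A->CB, B->AB, C->B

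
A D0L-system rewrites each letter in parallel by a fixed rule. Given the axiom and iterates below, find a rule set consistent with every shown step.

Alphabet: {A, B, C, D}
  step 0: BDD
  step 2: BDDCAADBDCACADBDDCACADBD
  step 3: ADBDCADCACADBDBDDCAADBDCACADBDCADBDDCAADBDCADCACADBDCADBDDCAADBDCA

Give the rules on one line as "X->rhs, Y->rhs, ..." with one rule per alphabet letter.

  step 2 ⇒ step 3: BDDCAADBDCACADBDDCACADBD ⇒ ADB·DCA·DCA·CAD·BD·BD·DCA·ADB·DCA·CAD·BD·CAD·BD·DCA·ADB·DCA·DCA·CAD·BD·CAD·BD·DCA·ADB·DCA
    A ↦ BD
    B ↦ ADB
    C ↦ CAD
    D ↦ DCA

A->BD, B->ADB, C->CAD, D->DCA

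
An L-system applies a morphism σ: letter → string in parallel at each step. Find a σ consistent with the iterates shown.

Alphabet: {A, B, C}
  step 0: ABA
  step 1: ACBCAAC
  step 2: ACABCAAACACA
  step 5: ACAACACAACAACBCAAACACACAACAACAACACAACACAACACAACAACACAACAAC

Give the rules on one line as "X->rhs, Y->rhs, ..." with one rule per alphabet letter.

A->AC, B->BCA, C->A

  step 1 ⇒ step 2: ACBCAAC ⇒ AC·A·BCA·A·AC·AC·A
    A ↦ AC
    B ↦ BCA
    C ↦ A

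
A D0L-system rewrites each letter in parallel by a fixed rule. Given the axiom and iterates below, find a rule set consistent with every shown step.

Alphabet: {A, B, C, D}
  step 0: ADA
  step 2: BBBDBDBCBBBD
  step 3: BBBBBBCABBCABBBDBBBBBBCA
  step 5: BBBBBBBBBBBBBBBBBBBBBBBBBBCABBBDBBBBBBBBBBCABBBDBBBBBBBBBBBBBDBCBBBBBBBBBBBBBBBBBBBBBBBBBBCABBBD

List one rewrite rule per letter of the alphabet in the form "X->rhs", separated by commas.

  step 2 ⇒ step 3: BBBDBDBCBBBD ⇒ BB·BB·BB·CA·BB·CA·BB·BD·BB·BB·BB·CA
    B ↦ BB
    C ↦ BD
    D ↦ CA
    A ↦ BC  (constrained at step 0)

A->BC, B->BB, C->BD, D->CA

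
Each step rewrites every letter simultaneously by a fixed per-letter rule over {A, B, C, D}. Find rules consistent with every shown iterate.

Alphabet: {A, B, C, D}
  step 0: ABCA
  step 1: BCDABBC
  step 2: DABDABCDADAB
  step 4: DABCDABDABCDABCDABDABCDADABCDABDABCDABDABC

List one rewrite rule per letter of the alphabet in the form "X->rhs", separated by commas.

A->BC, B->DA, C->B, D->DA

  step 1 ⇒ step 2: BCDABBC ⇒ DA·B·DA·BC·DA·DA·B
    A ↦ BC
    B ↦ DA
    C ↦ B
    D ↦ DA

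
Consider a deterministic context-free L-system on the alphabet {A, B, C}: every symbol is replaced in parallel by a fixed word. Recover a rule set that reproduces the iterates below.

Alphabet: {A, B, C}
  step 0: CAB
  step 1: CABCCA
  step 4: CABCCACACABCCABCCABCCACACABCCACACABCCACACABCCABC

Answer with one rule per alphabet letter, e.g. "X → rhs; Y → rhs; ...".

A->BC, B->CA, C->CA

  step 0 ⇒ step 1: CAB ⇒ CA·BC·CA
    A ↦ BC
    B ↦ CA
    C ↦ CA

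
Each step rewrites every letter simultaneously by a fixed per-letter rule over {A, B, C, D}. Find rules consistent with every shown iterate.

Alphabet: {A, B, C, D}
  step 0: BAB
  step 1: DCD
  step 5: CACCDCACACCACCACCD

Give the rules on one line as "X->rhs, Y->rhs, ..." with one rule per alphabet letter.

A->C, B->D, C->AC, D->AB

  step 0 ⇒ step 1: BAB ⇒ D·C·D
    A ↦ C
    B ↦ D
    C ↦ AC  (constrained at step 1)
    D ↦ AB  (constrained at step 1)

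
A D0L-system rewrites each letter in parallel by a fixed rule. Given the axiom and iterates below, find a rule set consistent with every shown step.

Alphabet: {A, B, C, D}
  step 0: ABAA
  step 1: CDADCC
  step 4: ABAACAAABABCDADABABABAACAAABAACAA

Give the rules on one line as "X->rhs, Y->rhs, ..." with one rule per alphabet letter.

  step 0 ⇒ step 1: ABAA ⇒ C·DAD·C·C
    A ↦ C
    B ↦ DAD
    C ↦ AB  (constrained at step 1)
    D ↦ AA  (constrained at step 1)

A->C, B->DAD, C->AB, D->AA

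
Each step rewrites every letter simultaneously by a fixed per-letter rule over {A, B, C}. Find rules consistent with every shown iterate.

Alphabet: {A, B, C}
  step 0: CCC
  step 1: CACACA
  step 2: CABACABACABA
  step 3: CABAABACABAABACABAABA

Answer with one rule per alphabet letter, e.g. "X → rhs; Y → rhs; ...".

  step 2 ⇒ step 3: CABACABACABA ⇒ CA·BA·A·BA·CA·BA·A·BA·CA·BA·A·BA
    A ↦ BA
    B ↦ A
    C ↦ CA

A->BA, B->A, C->CA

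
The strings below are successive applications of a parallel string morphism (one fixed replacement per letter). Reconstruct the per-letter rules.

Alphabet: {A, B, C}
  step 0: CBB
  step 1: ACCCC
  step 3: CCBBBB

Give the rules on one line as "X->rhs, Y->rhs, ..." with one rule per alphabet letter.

A->B, B->CC, C->A

  step 0 ⇒ step 1: CBB ⇒ A·CC·CC
    B ↦ CC
    C ↦ A
    A ↦ B  (constrained at step 1)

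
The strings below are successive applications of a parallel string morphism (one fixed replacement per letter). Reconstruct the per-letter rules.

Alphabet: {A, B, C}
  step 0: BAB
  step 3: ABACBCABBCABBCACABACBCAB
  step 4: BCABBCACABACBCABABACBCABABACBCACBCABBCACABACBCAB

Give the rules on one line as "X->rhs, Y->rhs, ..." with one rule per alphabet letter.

  step 3 ⇒ step 4: ABACBCABBCABBCACABACBCAB ⇒ BC·AB·BC·AC·AB·AC·BC·AB·AB·AC·BC·AB·AB·AC·BC·AC·BC·AB·BC·AC·AB·AC·BC·AB
    A ↦ BC
    B ↦ AB
    C ↦ AC

A->BC, B->AB, C->AC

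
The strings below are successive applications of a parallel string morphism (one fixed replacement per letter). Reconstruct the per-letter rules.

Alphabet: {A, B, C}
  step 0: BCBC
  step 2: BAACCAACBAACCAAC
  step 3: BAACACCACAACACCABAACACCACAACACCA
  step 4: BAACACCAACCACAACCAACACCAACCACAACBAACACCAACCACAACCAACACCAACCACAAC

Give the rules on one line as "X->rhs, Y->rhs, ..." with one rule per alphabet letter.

  step 3 ⇒ step 4: BAACACCACAACACCABAACACCACAACACCA ⇒ BA·AC·AC·CA·AC·CA·CA·AC·CA·AC·AC·CA·AC·CA·CA·AC·BA·AC·AC·CA·AC·CA·CA·AC·CA·AC·AC·CA·AC·CA·CA·AC
    A ↦ AC
    B ↦ BA
    C ↦ CA

A->AC, B->BA, C->CA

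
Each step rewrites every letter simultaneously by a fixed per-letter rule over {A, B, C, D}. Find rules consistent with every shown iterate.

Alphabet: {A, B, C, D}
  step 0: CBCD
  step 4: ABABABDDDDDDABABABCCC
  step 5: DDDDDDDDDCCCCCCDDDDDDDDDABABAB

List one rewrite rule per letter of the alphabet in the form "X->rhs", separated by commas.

  step 4 ⇒ step 5: ABABABDDDDDDABABABCCC ⇒ D·DD·D·DD·D·DD·C·C·C·C·C·C·D·DD·D·DD·D·DD·AB·AB·AB
    A ↦ D
    B ↦ DD
    C ↦ AB
    D ↦ C

A->D, B->DD, C->AB, D->C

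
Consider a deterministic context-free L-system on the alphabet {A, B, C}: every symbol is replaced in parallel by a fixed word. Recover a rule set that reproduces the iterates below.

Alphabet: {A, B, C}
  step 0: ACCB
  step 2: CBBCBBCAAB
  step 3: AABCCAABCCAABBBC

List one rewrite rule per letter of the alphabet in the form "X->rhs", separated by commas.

  step 2 ⇒ step 3: CBBCBBCAAB ⇒ AAB·C·C·AAB·C·C·AAB·B·B·C
    A ↦ B
    B ↦ C
    C ↦ AAB

A->B, B->C, C->AAB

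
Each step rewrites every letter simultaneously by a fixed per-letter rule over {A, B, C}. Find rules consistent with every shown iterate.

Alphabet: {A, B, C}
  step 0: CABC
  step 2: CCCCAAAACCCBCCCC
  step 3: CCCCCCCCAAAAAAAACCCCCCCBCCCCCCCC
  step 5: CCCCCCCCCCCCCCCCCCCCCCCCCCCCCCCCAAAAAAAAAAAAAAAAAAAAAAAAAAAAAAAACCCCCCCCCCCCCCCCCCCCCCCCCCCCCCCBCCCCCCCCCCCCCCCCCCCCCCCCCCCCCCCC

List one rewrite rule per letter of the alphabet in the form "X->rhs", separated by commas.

A->AA, B->CB, C->CC

  step 2 ⇒ step 3: CCCCAAAACCCBCCCC ⇒ CC·CC·CC·CC·AA·AA·AA·AA·CC·CC·CC·CB·CC·CC·CC·CC
    A ↦ AA
    B ↦ CB
    C ↦ CC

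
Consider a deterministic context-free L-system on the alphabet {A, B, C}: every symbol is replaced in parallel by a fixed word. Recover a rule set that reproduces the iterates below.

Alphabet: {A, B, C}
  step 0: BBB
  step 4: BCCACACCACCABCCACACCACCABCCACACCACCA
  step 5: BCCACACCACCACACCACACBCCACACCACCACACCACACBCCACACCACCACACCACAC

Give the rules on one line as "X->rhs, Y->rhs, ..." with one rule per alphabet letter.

  step 4 ⇒ step 5: BCCACACCACCABCCACACCACCABCCACACCACCA ⇒ BC·CA·CA·C·CA·C·CA·CA·C·CA·CA·C·BC·CA·CA·C·CA·C·CA·CA·C·CA·CA·C·BC·CA·CA·C·CA·C·CA·CA·C·CA·CA·C
    A ↦ C
    B ↦ BC
    C ↦ CA

A->C, B->BC, C->CA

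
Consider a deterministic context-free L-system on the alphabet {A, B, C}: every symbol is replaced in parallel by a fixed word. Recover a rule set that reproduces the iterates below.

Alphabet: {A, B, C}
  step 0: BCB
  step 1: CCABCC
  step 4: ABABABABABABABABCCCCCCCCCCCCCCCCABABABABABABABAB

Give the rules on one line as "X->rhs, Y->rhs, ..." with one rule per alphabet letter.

  step 0 ⇒ step 1: BCB ⇒ CC·AB·CC
    B ↦ CC
    C ↦ AB
    A ↦ CC  (constrained at step 1)

A->CC, B->CC, C->AB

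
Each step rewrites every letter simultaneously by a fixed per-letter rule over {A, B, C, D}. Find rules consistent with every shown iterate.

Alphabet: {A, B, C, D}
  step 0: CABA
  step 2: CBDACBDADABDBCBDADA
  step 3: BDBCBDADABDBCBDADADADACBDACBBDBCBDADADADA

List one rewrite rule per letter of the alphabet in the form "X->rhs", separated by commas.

A->DA, B->CB, C->BDB, D->DA

  step 2 ⇒ step 3: CBDACBDADABDBCBDADA ⇒ BDB·CB·DA·DA·BDB·CB·DA·DA·DA·DA·CB·DA·CB·BDB·CB·DA·DA·DA·DA
    A ↦ DA
    B ↦ CB
    C ↦ BDB
    D ↦ DA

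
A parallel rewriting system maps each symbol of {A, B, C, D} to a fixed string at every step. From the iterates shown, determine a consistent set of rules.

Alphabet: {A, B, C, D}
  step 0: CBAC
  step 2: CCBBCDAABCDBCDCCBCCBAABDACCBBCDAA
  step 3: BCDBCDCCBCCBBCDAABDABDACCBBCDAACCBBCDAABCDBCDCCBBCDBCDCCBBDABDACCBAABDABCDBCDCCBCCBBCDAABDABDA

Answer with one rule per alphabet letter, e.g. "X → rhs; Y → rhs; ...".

A->BDA, B->CCB, C->BCD, D->AA

  step 2 ⇒ step 3: CCBBCDAABCDBCDCCBCCBAABDACCBBCDAA ⇒ BCD·BCD·CCB·CCB·BCD·AA·BDA·BDA·CCB·BCD·AA·CCB·BCD·AA·BCD·BCD·CCB·BCD·BCD·CCB·BDA·BDA·CCB·AA·BDA·BCD·BCD·CCB·CCB·BCD·AA·BDA·BDA
    A ↦ BDA
    B ↦ CCB
    C ↦ BCD
    D ↦ AA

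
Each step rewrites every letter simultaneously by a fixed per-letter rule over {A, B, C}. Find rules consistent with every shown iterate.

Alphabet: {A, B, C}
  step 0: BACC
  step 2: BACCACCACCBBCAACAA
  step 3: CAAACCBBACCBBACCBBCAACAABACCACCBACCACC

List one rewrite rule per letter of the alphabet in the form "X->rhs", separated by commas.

  step 2 ⇒ step 3: BACCACCACCBBCAACAA ⇒ CAA·ACC·B·B·ACC·B·B·ACC·B·B·CAA·CAA·B·ACC·ACC·B·ACC·ACC
    A ↦ ACC
    B ↦ CAA
    C ↦ B

A->ACC, B->CAA, C->B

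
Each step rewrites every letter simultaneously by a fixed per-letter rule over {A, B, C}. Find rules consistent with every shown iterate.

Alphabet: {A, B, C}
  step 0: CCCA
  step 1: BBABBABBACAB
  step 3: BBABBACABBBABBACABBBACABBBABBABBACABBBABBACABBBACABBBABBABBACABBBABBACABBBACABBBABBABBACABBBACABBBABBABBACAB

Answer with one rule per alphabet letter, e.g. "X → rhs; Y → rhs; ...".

A->CAB, B->BBA, C->BBA

  step 0 ⇒ step 1: CCCA ⇒ BBA·BBA·BBA·CAB
    A ↦ CAB
    C ↦ BBA
    B ↦ BBA  (constrained at step 1)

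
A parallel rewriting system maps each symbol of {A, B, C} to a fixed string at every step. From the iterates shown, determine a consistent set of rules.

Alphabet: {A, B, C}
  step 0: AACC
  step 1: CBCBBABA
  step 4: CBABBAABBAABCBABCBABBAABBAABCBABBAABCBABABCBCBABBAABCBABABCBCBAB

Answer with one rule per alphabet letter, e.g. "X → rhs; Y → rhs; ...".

A->CB, B->AB, C->BA

  step 0 ⇒ step 1: AACC ⇒ CB·CB·BA·BA
    A ↦ CB
    C ↦ BA
    B ↦ AB  (constrained at step 1)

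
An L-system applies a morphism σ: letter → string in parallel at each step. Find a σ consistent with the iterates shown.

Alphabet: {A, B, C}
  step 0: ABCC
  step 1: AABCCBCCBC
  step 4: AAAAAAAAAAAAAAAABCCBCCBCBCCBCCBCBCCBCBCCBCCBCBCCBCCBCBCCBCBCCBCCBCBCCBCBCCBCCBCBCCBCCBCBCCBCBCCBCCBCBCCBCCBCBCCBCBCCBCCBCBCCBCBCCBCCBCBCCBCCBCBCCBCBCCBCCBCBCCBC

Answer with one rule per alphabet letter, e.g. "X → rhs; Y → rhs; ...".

A->AA, B->BC, C->CBC

  step 0 ⇒ step 1: ABCC ⇒ AA·BC·CBC·CBC
    A ↦ AA
    B ↦ BC
    C ↦ CBC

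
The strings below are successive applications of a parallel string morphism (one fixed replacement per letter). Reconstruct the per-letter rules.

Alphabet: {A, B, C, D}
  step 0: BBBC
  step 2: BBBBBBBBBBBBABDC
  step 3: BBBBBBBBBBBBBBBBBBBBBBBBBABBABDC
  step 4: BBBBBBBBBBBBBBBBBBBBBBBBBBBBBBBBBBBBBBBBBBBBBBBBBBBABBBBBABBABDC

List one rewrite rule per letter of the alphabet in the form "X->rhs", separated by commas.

A->BA, B->BB, C->DC, D->AB

  step 3 ⇒ step 4: BBBBBBBBBBBBBBBBBBBBBBBBBABBABDC ⇒ BB·BB·BB·BB·BB·BB·BB·BB·BB·BB·BB·BB·BB·BB·BB·BB·BB·BB·BB·BB·BB·BB·BB·BB·BB·BA·BB·BB·BA·BB·AB·DC
    A ↦ BA
    B ↦ BB
    C ↦ DC
    D ↦ AB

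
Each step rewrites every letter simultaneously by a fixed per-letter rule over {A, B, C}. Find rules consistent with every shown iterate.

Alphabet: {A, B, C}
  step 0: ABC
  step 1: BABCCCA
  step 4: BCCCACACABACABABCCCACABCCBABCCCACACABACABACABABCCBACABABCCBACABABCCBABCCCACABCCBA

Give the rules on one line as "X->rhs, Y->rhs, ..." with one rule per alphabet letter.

  step 0 ⇒ step 1: ABC ⇒ BA·BCC·CA
    A ↦ BA
    B ↦ BCC
    C ↦ CA

A->BA, B->BCC, C->CA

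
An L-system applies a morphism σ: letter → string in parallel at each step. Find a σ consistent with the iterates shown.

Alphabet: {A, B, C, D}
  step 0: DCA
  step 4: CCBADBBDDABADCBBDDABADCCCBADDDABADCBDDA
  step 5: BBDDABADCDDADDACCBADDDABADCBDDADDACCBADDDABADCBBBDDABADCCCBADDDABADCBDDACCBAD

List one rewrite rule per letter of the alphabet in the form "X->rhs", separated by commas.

  step 4 ⇒ step 5: CCBADBBDDABADCBBDDABADCCCBADDDABADCBDDA ⇒ B·B·DDA·BAD·C·DDA·DDA·C·C·BAD·DDA·BAD·C·B·DDA·DDA·C·C·BAD·DDA·BAD·C·B·B·B·DDA·BAD·C·C·C·BAD·DDA·BAD·C·B·DDA·C·C·BAD
    A ↦ BAD
    B ↦ DDA
    C ↦ B
    D ↦ C

A->BAD, B->DDA, C->B, D->C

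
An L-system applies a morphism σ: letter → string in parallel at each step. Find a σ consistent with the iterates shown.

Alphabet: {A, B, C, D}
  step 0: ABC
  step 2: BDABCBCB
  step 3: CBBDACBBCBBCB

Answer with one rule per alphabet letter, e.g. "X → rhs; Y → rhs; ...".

A->DA, B->CB, C->B, D->B

  step 2 ⇒ step 3: BDABCBCB ⇒ CB·B·DA·CB·B·CB·B·CB
    A ↦ DA
    B ↦ CB
    C ↦ B
    D ↦ B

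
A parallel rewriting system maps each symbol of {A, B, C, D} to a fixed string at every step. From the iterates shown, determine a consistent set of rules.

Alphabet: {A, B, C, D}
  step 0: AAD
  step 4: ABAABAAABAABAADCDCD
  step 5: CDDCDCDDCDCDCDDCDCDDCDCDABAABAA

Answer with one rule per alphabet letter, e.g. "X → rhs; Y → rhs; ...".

  step 4 ⇒ step 5: ABAABAAABAABAADCDCD ⇒ CD·D·CD·CD·D·CD·CD·CD·D·CD·CD·D·CD·CD·A·BA·A·BA·A
    A ↦ CD
    B ↦ D
    C ↦ BA
    D ↦ A

A->CD, B->D, C->BA, D->A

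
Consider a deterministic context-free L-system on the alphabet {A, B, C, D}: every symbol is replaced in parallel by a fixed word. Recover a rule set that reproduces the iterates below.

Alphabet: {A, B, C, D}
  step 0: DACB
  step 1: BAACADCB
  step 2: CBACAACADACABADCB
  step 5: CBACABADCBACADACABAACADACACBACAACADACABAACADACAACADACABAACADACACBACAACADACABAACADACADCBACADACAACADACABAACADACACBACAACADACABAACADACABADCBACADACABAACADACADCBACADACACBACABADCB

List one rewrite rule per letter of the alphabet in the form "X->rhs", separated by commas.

A->ACA, B->CB, C->D, D->BA

  step 1 ⇒ step 2: BAACADCB ⇒ CB·ACA·ACA·D·ACA·BA·D·CB
    A ↦ ACA
    B ↦ CB
    C ↦ D
    D ↦ BA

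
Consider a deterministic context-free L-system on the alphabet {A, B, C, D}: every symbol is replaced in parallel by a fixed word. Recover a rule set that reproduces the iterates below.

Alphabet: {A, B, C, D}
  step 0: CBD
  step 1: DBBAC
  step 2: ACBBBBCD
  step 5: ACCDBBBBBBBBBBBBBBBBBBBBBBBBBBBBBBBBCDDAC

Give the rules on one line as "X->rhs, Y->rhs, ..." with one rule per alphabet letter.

  step 1 ⇒ step 2: DBBAC ⇒ AC·BB·BB·C·D
    A ↦ C
    B ↦ BB
    C ↦ D
    D ↦ AC

A->C, B->BB, C->D, D->AC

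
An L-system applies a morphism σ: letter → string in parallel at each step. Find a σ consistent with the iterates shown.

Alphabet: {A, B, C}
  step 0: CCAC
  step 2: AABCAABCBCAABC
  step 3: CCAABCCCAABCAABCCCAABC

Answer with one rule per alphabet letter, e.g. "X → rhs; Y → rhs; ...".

A->C, B->AA, C->BC

  step 2 ⇒ step 3: AABCAABCBCAABC ⇒ C·C·AA·BC·C·C·AA·BC·AA·BC·C·C·AA·BC
    A ↦ C
    B ↦ AA
    C ↦ BC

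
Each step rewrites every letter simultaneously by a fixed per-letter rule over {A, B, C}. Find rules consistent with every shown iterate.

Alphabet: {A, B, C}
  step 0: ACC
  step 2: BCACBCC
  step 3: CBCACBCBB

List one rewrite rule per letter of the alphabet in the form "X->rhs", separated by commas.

A->CAC, B->C, C->B

  step 2 ⇒ step 3: BCACBCC ⇒ C·B·CAC·B·C·B·B
    A ↦ CAC
    B ↦ C
    C ↦ B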